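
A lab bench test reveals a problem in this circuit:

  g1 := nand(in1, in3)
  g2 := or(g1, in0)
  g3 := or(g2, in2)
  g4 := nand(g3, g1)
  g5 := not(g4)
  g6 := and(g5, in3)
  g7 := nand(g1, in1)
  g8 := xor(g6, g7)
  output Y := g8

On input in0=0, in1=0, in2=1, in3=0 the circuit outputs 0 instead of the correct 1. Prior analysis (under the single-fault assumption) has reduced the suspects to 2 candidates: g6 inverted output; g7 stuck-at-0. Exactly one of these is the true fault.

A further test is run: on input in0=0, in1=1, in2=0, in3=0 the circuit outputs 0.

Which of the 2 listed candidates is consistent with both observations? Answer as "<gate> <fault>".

g7 stuck-at-0

Evaluate each candidate on input in0=0, in1=1, in2=0, in3=0:
  g6 inverted output: g1=1, g2=1, g3=1, g4=0, g5=1, g6=1 [inverted output], g7=0, g8=1 → 1 — eliminated
  g7 stuck-at-0: g1=1, g2=1, g3=1, g4=0, g5=1, g6=0, g7=0 [stuck-at-0], g8=0 → 0 — matches
Only g7 stuck-at-0 reproduces the observed 0.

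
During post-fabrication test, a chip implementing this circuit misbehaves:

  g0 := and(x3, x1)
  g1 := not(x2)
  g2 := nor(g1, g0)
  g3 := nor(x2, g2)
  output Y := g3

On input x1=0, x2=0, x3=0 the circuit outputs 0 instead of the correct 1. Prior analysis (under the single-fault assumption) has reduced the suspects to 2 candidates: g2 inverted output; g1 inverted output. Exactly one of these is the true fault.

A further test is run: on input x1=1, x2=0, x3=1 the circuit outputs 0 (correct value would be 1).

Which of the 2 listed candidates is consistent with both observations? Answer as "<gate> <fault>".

g2 inverted output

Evaluate each candidate on input x1=1, x2=0, x3=1:
  g2 inverted output: g0=1, g1=1, g2=1 [inverted output], g3=0 → 0 — matches
  g1 inverted output: g0=1, g1=0 [inverted output], g2=0, g3=1 → 1 — eliminated
Only g2 inverted output reproduces the observed 0.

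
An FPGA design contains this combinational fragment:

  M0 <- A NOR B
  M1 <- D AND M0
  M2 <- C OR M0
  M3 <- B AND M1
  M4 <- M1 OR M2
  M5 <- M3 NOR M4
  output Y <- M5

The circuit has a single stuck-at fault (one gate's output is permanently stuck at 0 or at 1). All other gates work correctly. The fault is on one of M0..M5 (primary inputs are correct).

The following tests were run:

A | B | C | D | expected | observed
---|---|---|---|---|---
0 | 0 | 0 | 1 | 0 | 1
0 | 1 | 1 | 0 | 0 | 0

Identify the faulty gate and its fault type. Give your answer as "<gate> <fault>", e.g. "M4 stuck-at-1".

Fault-free values for test 1 (A=0, B=0, C=0, D=1): M0=1, M1=1, M2=1, M3=0, M4=1, M5=0, giving Y=0. Observed 1.
Test 1: faults giving observed 1 are {M0 stuck-at-0, M4 stuck-at-0, M5 stuck-at-1}.
Test 2 (A=0, B=1, C=1, D=0): fault-free M0=0, M1=0, M2=1, M3=0, M4=1, M5=0 → 0; observed 0. Eliminates M4 stuck-at-0, M5 stuck-at-1.
Only M0 stuck-at-0 is consistent with every test.

M0 stuck-at-0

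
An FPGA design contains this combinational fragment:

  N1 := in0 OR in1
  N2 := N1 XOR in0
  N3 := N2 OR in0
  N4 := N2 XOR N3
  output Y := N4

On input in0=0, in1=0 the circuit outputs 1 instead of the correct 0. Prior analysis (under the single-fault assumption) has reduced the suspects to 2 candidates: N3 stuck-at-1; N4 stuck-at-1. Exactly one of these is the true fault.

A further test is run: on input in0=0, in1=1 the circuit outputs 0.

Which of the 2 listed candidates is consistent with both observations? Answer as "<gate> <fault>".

Evaluate each candidate on input in0=0, in1=1:
  N3 stuck-at-1: N1=1, N2=1, N3=1 [stuck-at-1], N4=0 → 0 — matches
  N4 stuck-at-1: N1=1, N2=1, N3=1, N4=1 [stuck-at-1] → 1 — eliminated
Only N3 stuck-at-1 reproduces the observed 0.

N3 stuck-at-1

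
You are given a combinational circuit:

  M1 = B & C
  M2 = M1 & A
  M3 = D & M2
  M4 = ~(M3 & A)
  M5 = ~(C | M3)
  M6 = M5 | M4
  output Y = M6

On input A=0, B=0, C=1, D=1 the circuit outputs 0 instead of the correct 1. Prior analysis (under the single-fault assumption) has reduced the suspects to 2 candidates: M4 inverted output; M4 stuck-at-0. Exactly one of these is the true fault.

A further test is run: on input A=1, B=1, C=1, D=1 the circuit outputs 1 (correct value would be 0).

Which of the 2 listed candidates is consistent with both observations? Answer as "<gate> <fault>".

M4 inverted output

Evaluate each candidate on input A=1, B=1, C=1, D=1:
  M4 inverted output: M1=1, M2=1, M3=1, M4=1 [inverted output], M5=0, M6=1 → 1 — matches
  M4 stuck-at-0: M1=1, M2=1, M3=1, M4=0 [stuck-at-0], M5=0, M6=0 → 0 — eliminated
Only M4 inverted output reproduces the observed 1.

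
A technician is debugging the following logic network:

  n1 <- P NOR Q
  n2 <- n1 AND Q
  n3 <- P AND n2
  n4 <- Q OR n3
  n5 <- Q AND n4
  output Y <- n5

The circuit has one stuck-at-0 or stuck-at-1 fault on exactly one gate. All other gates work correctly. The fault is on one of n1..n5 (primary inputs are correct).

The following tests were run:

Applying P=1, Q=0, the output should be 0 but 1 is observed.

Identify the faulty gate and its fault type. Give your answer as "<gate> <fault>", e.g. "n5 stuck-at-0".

Fault-free values for test 1 (P=1, Q=0): n1=0, n2=0, n3=0, n4=0, n5=0, giving Y=0. Observed 1.
Test 1: faults giving observed 1 are {n5 stuck-at-1}.
Only n5 stuck-at-1 is consistent with every test.

n5 stuck-at-1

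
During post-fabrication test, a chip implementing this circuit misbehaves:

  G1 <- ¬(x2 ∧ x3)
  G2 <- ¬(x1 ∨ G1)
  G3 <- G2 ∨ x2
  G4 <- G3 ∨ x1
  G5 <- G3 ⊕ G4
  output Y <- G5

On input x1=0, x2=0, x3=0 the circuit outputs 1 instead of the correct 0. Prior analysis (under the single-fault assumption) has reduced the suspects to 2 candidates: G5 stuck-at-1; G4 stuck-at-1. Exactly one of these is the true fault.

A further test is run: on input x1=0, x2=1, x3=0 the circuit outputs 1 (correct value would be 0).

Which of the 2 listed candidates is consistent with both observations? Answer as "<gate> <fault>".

G5 stuck-at-1

Evaluate each candidate on input x1=0, x2=1, x3=0:
  G5 stuck-at-1: G1=1, G2=0, G3=1, G4=1, G5=1 [stuck-at-1] → 1 — matches
  G4 stuck-at-1: G1=1, G2=0, G3=1, G4=1 [stuck-at-1], G5=0 → 0 — eliminated
Only G5 stuck-at-1 reproduces the observed 1.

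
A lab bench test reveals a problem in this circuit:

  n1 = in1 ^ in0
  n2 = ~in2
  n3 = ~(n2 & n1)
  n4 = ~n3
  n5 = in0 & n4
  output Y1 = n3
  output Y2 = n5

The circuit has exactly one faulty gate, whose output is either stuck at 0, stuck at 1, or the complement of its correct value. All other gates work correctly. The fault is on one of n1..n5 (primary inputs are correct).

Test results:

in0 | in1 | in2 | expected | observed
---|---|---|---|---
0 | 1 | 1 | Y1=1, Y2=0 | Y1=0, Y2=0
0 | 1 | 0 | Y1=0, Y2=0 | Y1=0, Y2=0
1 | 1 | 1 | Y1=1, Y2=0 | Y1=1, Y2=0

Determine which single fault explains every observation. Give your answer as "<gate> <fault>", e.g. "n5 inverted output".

Fault-free values for test 1 (in0=0, in1=1, in2=1): n1=1, n2=0, n3=1, n4=0, n5=0, giving Y1=1, Y2=0. Observed Y1=0, Y2=0.
Test 1: faults giving observed Y1=0, Y2=0 are {n2 stuck-at-1, n2 inverted output, n3 stuck-at-0, n3 inverted output}.
Test 2 (in0=0, in1=1, in2=0): fault-free n1=1, n2=1, n3=0, n4=1, n5=0 → Y1=0, Y2=0; observed Y1=0, Y2=0. Eliminates n2 inverted output, n3 inverted output.
Test 3 (in0=1, in1=1, in2=1): fault-free n1=0, n2=0, n3=1, n4=0, n5=0 → Y1=1, Y2=0; observed Y1=1, Y2=0. Eliminates n3 stuck-at-0.
Only n2 stuck-at-1 is consistent with every test.

n2 stuck-at-1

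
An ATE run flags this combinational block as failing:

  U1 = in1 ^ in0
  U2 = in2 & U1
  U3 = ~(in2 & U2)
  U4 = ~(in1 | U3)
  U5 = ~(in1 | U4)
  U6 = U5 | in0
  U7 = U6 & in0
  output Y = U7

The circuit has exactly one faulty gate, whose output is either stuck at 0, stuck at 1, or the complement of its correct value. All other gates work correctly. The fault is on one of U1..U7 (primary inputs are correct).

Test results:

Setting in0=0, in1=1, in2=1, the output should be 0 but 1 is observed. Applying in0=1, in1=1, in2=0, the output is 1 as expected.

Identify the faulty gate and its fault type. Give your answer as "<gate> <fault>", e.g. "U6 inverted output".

Fault-free values for test 1 (in0=0, in1=1, in2=1): U1=1, U2=1, U3=0, U4=0, U5=0, U6=0, U7=0, giving Y=0. Observed 1.
Test 1: faults giving observed 1 are {U7 stuck-at-1, U7 inverted output}.
Test 2 (in0=1, in1=1, in2=0): fault-free U1=0, U2=0, U3=1, U4=0, U5=0, U6=1, U7=1 → 1; observed 1. Eliminates U7 inverted output.
Only U7 stuck-at-1 is consistent with every test.

U7 stuck-at-1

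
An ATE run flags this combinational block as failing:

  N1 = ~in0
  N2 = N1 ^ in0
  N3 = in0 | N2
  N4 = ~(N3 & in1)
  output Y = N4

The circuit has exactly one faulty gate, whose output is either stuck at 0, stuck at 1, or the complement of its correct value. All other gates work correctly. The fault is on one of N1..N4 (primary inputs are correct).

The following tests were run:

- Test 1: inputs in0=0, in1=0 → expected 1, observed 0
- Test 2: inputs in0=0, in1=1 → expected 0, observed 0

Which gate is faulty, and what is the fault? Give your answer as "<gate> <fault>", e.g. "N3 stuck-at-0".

Fault-free values for test 1 (in0=0, in1=0): N1=1, N2=1, N3=1, N4=1, giving Y=1. Observed 0.
Test 1: faults giving observed 0 are {N4 stuck-at-0, N4 inverted output}.
Test 2 (in0=0, in1=1): fault-free N1=1, N2=1, N3=1, N4=0 → 0; observed 0. Eliminates N4 inverted output.
Only N4 stuck-at-0 is consistent with every test.

N4 stuck-at-0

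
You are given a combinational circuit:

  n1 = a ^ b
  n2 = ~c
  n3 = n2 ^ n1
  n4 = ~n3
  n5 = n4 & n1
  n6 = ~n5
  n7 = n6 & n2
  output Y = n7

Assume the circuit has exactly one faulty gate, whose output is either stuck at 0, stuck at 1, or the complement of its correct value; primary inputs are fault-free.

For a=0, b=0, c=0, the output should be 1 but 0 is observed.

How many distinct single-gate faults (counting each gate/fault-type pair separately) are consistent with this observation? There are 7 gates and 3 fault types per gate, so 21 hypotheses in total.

10

Fault-free: n1=0, n2=1, n3=1, n4=0, n5=0, n6=1, n7=1 → 1. Observed 0.
  n1: stuck-at-1, inverted output ✓; others ✗
  n2: stuck-at-0, inverted output ✓; others ✗
  n3: none of the 3 fault types match ✗
  n4: none of the 3 fault types match ✗
  n5: stuck-at-1, inverted output ✓; others ✗
  n6: stuck-at-0, inverted output ✓; others ✗
  n7: stuck-at-0, inverted output ✓; others ✗
Consistent faults: {n1 stuck-at-1, n1 inverted output, n2 stuck-at-0, n2 inverted output, n5 stuck-at-1, n5 inverted output, n6 stuck-at-0, n6 inverted output, n7 stuck-at-0, n7 inverted output} — 10 in all.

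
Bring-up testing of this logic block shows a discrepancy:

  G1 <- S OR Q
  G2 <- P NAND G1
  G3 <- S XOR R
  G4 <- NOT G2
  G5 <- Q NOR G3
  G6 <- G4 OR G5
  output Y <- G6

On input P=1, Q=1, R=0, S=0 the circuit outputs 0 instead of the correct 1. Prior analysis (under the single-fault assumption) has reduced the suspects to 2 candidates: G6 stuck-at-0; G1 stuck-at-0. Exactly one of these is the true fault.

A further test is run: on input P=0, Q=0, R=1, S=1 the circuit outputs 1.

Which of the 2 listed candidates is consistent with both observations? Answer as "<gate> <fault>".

Evaluate each candidate on input P=0, Q=0, R=1, S=1:
  G6 stuck-at-0: G1=1, G2=1, G3=0, G4=0, G5=1, G6=0 [stuck-at-0] → 0 — eliminated
  G1 stuck-at-0: G1=0 [stuck-at-0], G2=1, G3=0, G4=0, G5=1, G6=1 → 1 — matches
Only G1 stuck-at-0 reproduces the observed 1.

G1 stuck-at-0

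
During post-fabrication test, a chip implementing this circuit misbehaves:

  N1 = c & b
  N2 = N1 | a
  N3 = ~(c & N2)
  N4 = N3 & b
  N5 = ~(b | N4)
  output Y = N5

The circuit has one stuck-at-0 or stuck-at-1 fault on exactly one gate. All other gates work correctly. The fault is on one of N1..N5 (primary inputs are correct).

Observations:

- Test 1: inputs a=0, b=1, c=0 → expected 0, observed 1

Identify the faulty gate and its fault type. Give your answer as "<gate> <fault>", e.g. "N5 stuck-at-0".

N5 stuck-at-1

Fault-free values for test 1 (a=0, b=1, c=0): N1=0, N2=0, N3=1, N4=1, N5=0, giving Y=0. Observed 1.
Test 1: faults giving observed 1 are {N5 stuck-at-1}.
Only N5 stuck-at-1 is consistent with every test.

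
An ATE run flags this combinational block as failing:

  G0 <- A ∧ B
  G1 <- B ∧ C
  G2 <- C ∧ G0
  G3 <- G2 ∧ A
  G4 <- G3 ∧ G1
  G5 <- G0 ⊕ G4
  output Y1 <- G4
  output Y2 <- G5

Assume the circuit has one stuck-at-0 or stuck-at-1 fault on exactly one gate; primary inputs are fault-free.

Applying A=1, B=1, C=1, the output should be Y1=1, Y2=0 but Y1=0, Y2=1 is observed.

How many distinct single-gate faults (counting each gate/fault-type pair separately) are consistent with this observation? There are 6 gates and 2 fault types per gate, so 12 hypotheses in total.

4

Fault-free: G0=1, G1=1, G2=1, G3=1, G4=1, G5=0 → Y1=1, Y2=0. Observed Y1=0, Y2=1.
  G0 stuck-at-0: output Y1=0, Y2=0 ✗
  G0 stuck-at-1: output Y1=1, Y2=0 ✗
  G1 stuck-at-0: output Y1=0, Y2=1 ✓
  G1 stuck-at-1: output Y1=1, Y2=0 ✗
  G2 stuck-at-0: output Y1=0, Y2=1 ✓
  G2 stuck-at-1: output Y1=1, Y2=0 ✗
  G3 stuck-at-0: output Y1=0, Y2=1 ✓
  G3 stuck-at-1: output Y1=1, Y2=0 ✗
  G4 stuck-at-0: output Y1=0, Y2=1 ✓
  G4 stuck-at-1: output Y1=1, Y2=0 ✗
  G5 stuck-at-0: output Y1=1, Y2=0 ✗
  G5 stuck-at-1: output Y1=1, Y2=1 ✗
Consistent faults: {G1 stuck-at-0, G2 stuck-at-0, G3 stuck-at-0, G4 stuck-at-0} — 4 in all.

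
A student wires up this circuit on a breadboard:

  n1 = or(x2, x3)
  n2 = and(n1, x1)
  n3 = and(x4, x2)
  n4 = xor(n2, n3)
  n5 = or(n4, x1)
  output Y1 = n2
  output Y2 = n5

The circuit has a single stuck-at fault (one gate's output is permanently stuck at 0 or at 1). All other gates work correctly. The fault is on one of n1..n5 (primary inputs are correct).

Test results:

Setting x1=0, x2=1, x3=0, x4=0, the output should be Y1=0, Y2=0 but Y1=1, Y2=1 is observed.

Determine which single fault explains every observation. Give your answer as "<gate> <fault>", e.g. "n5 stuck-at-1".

n2 stuck-at-1

Fault-free values for test 1 (x1=0, x2=1, x3=0, x4=0): n1=1, n2=0, n3=0, n4=0, n5=0, giving Y1=0, Y2=0. Observed Y1=1, Y2=1.
Test 1: faults giving observed Y1=1, Y2=1 are {n2 stuck-at-1}.
Only n2 stuck-at-1 is consistent with every test.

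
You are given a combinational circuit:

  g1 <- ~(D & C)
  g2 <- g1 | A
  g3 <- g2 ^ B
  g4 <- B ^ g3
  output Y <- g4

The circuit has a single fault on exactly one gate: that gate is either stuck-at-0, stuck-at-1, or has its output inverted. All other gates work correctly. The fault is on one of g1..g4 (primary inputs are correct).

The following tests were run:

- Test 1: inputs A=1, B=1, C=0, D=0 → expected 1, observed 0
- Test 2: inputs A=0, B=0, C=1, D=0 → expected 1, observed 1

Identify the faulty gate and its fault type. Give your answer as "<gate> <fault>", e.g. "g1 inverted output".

Fault-free values for test 1 (A=1, B=1, C=0, D=0): g1=1, g2=1, g3=0, g4=1, giving Y=1. Observed 0.
Test 1: faults giving observed 0 are {g2 stuck-at-0, g2 inverted output, g3 stuck-at-1, g3 inverted output, g4 stuck-at-0, g4 inverted output}.
Test 2 (A=0, B=0, C=1, D=0): fault-free g1=1, g2=1, g3=1, g4=1 → 1; observed 1. Eliminates g2 stuck-at-0, g2 inverted output, g3 inverted output, g4 stuck-at-0, g4 inverted output.
Only g3 stuck-at-1 is consistent with every test.

g3 stuck-at-1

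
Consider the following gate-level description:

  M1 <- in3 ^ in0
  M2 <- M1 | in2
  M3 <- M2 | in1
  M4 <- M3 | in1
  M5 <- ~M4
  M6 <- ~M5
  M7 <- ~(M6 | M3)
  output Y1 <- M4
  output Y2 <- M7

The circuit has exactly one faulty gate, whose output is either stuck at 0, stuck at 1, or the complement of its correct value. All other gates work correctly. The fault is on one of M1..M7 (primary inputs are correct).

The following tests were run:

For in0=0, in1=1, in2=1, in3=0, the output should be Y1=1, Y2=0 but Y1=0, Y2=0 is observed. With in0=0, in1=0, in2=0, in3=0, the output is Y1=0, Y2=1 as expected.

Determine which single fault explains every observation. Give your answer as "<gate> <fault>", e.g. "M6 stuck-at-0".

M4 stuck-at-0

Fault-free values for test 1 (in0=0, in1=1, in2=1, in3=0): M1=0, M2=1, M3=1, M4=1, M5=0, M6=1, M7=0, giving Y1=1, Y2=0. Observed Y1=0, Y2=0.
Test 1: faults giving observed Y1=0, Y2=0 are {M4 stuck-at-0, M4 inverted output}.
Test 2 (in0=0, in1=0, in2=0, in3=0): fault-free M1=0, M2=0, M3=0, M4=0, M5=1, M6=0, M7=1 → Y1=0, Y2=1; observed Y1=0, Y2=1. Eliminates M4 inverted output.
Only M4 stuck-at-0 is consistent with every test.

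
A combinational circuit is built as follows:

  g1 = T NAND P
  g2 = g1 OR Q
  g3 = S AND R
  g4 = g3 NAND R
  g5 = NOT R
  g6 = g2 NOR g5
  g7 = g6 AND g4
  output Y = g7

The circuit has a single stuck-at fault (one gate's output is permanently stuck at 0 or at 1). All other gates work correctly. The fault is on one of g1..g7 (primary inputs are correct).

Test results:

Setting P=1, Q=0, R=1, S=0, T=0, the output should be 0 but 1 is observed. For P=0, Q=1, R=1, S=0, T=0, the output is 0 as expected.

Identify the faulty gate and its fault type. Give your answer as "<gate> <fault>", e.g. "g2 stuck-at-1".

g1 stuck-at-0

Fault-free values for test 1 (P=1, Q=0, R=1, S=0, T=0): g1=1, g2=1, g3=0, g4=1, g5=0, g6=0, g7=0, giving Y=0. Observed 1.
Test 1: faults giving observed 1 are {g1 stuck-at-0, g2 stuck-at-0, g6 stuck-at-1, g7 stuck-at-1}.
Test 2 (P=0, Q=1, R=1, S=0, T=0): fault-free g1=1, g2=1, g3=0, g4=1, g5=0, g6=0, g7=0 → 0; observed 0. Eliminates g2 stuck-at-0, g6 stuck-at-1, g7 stuck-at-1.
Only g1 stuck-at-0 is consistent with every test.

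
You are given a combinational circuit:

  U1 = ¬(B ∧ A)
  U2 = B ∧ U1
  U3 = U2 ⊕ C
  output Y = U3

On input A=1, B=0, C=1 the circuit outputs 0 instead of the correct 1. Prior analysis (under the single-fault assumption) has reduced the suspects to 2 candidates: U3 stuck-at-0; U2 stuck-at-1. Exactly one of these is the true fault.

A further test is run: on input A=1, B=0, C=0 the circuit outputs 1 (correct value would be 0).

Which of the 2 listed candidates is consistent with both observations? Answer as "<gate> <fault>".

U2 stuck-at-1

Evaluate each candidate on input A=1, B=0, C=0:
  U3 stuck-at-0: U1=1, U2=0, U3=0 [stuck-at-0] → 0 — eliminated
  U2 stuck-at-1: U1=1, U2=1 [stuck-at-1], U3=1 → 1 — matches
Only U2 stuck-at-1 reproduces the observed 1.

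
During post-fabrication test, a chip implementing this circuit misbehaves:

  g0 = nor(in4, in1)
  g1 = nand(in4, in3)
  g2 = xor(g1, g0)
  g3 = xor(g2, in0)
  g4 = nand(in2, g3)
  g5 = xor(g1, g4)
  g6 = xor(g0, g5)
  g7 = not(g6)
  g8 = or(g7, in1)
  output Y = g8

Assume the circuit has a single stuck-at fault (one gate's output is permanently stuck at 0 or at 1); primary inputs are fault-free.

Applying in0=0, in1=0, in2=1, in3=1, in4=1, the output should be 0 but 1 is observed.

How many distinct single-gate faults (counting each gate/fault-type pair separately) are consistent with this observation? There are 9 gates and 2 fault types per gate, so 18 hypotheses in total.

Fault-free: g0=0, g1=0, g2=0, g3=0, g4=1, g5=1, g6=1, g7=0, g8=0 → 0. Observed 1.
  g0: none of the 2 fault types match ✗
  g1: none of the 2 fault types match ✗
  g2: stuck-at-1 ✓; others ✗
  g3: stuck-at-1 ✓; others ✗
  g4: stuck-at-0 ✓; others ✗
  g5: stuck-at-0 ✓; others ✗
  g6: stuck-at-0 ✓; others ✗
  g7: stuck-at-1 ✓; others ✗
  g8: stuck-at-1 ✓; others ✗
Consistent faults: {g2 stuck-at-1, g3 stuck-at-1, g4 stuck-at-0, g5 stuck-at-0, g6 stuck-at-0, g7 stuck-at-1, g8 stuck-at-1} — 7 in all.

7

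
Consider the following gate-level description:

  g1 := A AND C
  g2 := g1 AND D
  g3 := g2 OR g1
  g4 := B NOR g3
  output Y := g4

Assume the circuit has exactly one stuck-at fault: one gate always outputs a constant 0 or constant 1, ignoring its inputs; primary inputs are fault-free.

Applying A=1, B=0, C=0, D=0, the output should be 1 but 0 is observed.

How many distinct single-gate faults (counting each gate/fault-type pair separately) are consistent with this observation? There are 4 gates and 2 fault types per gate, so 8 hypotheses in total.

4

Fault-free: g1=0, g2=0, g3=0, g4=1 → 1. Observed 0.
  g1 stuck-at-0: output 1 ✗
  g1 stuck-at-1: output 0 ✓
  g2 stuck-at-0: output 1 ✗
  g2 stuck-at-1: output 0 ✓
  g3 stuck-at-0: output 1 ✗
  g3 stuck-at-1: output 0 ✓
  g4 stuck-at-0: output 0 ✓
  g4 stuck-at-1: output 1 ✗
Consistent faults: {g1 stuck-at-1, g2 stuck-at-1, g3 stuck-at-1, g4 stuck-at-0} — 4 in all.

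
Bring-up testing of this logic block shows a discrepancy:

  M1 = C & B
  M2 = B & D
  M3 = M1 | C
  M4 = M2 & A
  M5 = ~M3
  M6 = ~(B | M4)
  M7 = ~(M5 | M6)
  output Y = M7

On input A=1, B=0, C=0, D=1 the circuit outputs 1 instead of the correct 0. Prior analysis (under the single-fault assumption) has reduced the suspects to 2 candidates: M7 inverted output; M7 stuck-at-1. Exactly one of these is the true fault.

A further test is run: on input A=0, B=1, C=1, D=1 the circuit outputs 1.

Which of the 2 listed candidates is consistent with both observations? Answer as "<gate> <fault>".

M7 stuck-at-1

Evaluate each candidate on input A=0, B=1, C=1, D=1:
  M7 inverted output: M1=1, M2=1, M3=1, M4=0, M5=0, M6=0, M7=0 [inverted output] → 0 — eliminated
  M7 stuck-at-1: M1=1, M2=1, M3=1, M4=0, M5=0, M6=0, M7=1 [stuck-at-1] → 1 — matches
Only M7 stuck-at-1 reproduces the observed 1.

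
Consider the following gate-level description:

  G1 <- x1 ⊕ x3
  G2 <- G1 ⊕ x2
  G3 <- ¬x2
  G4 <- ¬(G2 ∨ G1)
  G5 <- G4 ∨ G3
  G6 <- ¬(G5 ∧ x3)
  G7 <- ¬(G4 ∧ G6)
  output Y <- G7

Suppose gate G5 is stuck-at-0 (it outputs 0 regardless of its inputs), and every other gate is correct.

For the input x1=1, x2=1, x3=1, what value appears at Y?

1

Propagate with G5 forced: G1=0, G2=1, G3=0, G4=0, G5=0 [stuck-at-0], G6=1, G7=1.
So Y = 1. (Same as the fault-free value — the fault is masked on this input.)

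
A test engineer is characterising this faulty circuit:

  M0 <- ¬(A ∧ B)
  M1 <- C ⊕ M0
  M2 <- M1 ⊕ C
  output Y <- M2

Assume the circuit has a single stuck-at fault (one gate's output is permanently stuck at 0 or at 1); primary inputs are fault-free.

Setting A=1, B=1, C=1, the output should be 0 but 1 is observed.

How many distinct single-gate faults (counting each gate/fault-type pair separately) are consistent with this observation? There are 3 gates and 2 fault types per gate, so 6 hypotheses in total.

3

Fault-free: M0=0, M1=1, M2=0 → 0. Observed 1.
  M0 stuck-at-0: output 0 ✗
  M0 stuck-at-1: output 1 ✓
  M1 stuck-at-0: output 1 ✓
  M1 stuck-at-1: output 0 ✗
  M2 stuck-at-0: output 0 ✗
  M2 stuck-at-1: output 1 ✓
Consistent faults: {M0 stuck-at-1, M1 stuck-at-0, M2 stuck-at-1} — 3 in all.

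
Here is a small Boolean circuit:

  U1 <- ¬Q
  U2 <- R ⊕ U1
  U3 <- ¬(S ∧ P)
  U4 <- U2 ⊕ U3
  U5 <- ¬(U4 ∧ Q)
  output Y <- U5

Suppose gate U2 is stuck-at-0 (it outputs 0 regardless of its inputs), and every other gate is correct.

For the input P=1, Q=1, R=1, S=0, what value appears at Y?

Propagate with U2 forced: U1=0, U2=0 [stuck-at-0], U3=1, U4=1, U5=0.
So Y = 0. (Without the fault it would be 1.)

0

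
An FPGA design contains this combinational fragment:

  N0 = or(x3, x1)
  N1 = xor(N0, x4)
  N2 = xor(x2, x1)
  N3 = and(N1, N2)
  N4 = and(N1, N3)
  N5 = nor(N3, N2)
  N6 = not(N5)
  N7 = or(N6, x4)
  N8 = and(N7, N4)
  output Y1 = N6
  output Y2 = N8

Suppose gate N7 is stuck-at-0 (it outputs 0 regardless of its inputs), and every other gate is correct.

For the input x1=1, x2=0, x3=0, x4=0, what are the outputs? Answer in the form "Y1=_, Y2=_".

Propagate with N7 forced: N0=1, N1=1, N2=1, N3=1, N4=1, N5=0, N6=1, N7=0 [stuck-at-0], N8=0.
So the outputs are Y1=1, Y2=0. (Without the fault they would be Y1=1, Y2=1.)

Y1=1, Y2=0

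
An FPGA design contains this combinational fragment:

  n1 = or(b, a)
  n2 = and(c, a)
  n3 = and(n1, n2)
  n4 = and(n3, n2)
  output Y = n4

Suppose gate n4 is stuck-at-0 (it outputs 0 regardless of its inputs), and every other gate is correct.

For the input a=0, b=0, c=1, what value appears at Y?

Propagate with n4 forced: n1=0, n2=0, n3=0, n4=0 [stuck-at-0].
So Y = 0. (Same as the fault-free value — the fault is masked on this input.)

0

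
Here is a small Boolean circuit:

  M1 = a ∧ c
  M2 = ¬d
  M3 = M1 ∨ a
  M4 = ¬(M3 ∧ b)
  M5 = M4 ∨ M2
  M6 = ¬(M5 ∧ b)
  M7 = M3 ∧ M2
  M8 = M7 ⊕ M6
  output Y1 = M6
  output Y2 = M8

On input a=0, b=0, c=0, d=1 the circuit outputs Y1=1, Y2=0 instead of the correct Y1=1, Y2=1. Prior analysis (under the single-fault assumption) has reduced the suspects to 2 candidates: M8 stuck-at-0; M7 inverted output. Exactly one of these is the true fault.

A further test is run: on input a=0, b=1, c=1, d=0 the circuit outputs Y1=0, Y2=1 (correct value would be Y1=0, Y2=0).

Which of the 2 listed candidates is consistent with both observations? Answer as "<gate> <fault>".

M7 inverted output

Evaluate each candidate on input a=0, b=1, c=1, d=0:
  M8 stuck-at-0: M1=0, M2=1, M3=0, M4=1, M5=1, M6=0, M7=0, M8=0 [stuck-at-0] → Y1=0, Y2=0 — eliminated
  M7 inverted output: M1=0, M2=1, M3=0, M4=1, M5=1, M6=0, M7=1 [inverted output], M8=1 → Y1=0, Y2=1 — matches
Only M7 inverted output reproduces the observed Y1=0, Y2=1.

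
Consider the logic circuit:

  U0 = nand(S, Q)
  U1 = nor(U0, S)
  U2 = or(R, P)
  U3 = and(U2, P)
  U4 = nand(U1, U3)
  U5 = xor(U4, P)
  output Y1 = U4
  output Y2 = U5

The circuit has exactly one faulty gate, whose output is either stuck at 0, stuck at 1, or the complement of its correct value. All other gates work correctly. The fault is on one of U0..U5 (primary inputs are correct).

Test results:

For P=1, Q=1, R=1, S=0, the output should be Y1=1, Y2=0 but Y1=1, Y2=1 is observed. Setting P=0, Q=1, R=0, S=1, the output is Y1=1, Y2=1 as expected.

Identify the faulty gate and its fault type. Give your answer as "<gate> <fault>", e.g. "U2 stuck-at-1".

Fault-free values for test 1 (P=1, Q=1, R=1, S=0): U0=1, U1=0, U2=1, U3=1, U4=1, U5=0, giving Y1=1, Y2=0. Observed Y1=1, Y2=1.
Test 1: faults giving observed Y1=1, Y2=1 are {U5 stuck-at-1, U5 inverted output}.
Test 2 (P=0, Q=1, R=0, S=1): fault-free U0=0, U1=0, U2=0, U3=0, U4=1, U5=1 → Y1=1, Y2=1; observed Y1=1, Y2=1. Eliminates U5 inverted output.
Only U5 stuck-at-1 is consistent with every test.

U5 stuck-at-1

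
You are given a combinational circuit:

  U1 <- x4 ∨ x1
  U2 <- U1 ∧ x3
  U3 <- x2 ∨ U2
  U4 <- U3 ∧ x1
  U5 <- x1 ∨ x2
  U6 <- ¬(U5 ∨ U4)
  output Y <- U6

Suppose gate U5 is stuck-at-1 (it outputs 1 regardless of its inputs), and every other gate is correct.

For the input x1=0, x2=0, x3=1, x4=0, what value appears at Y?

Propagate with U5 forced: U1=0, U2=0, U3=0, U4=0, U5=1 [stuck-at-1], U6=0.
So Y = 0. (Without the fault it would be 1.)

0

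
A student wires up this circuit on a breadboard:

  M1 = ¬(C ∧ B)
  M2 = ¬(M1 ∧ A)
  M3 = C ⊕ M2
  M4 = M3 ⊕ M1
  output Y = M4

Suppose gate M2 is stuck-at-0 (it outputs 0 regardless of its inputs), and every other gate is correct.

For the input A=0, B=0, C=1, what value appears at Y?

0

Propagate with M2 forced: M1=1, M2=0 [stuck-at-0], M3=1, M4=0.
So Y = 0. (Without the fault it would be 1.)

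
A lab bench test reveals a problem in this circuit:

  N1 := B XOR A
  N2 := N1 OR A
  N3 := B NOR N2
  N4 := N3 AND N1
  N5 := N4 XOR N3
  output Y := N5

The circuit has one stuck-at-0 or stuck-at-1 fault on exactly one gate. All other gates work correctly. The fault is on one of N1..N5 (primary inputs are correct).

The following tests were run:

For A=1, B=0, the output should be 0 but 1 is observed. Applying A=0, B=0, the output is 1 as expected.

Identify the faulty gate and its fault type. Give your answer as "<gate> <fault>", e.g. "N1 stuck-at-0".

Fault-free values for test 1 (A=1, B=0): N1=1, N2=1, N3=0, N4=0, N5=0, giving Y=0. Observed 1.
Test 1: faults giving observed 1 are {N4 stuck-at-1, N5 stuck-at-1}.
Test 2 (A=0, B=0): fault-free N1=0, N2=0, N3=1, N4=0, N5=1 → 1; observed 1. Eliminates N4 stuck-at-1.
Only N5 stuck-at-1 is consistent with every test.

N5 stuck-at-1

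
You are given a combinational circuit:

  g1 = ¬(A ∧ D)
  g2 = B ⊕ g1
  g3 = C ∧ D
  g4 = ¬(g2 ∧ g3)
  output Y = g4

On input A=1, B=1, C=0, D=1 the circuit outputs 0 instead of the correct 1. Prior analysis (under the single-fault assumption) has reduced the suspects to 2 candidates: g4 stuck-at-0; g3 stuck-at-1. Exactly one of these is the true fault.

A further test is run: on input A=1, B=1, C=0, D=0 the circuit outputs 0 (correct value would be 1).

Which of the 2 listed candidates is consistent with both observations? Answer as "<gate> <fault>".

g4 stuck-at-0

Evaluate each candidate on input A=1, B=1, C=0, D=0:
  g4 stuck-at-0: g1=1, g2=0, g3=0, g4=0 [stuck-at-0] → 0 — matches
  g3 stuck-at-1: g1=1, g2=0, g3=1 [stuck-at-1], g4=1 → 1 — eliminated
Only g4 stuck-at-0 reproduces the observed 0.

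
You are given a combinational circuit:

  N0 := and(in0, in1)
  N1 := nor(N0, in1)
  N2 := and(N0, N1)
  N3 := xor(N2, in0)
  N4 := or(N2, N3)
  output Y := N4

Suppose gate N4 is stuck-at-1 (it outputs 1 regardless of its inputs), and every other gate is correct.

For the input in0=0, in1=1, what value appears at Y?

Propagate with N4 forced: N0=0, N1=0, N2=0, N3=0, N4=1 [stuck-at-1].
So Y = 1. (Without the fault it would be 0.)

1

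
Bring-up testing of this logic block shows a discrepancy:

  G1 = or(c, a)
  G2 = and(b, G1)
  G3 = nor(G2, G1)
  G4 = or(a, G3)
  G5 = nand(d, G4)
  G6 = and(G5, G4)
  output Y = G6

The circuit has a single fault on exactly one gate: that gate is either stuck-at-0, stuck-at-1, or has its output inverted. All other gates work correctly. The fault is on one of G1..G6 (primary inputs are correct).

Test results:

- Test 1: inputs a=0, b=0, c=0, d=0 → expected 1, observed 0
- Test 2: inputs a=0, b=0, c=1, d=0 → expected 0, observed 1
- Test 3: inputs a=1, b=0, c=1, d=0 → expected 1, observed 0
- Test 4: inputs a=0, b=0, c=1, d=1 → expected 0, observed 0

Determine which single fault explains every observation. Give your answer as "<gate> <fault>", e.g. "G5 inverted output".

G4 inverted output

Fault-free values for test 1 (a=0, b=0, c=0, d=0): G1=0, G2=0, G3=1, G4=1, G5=1, G6=1, giving Y=1. Observed 0.
Test 1: faults giving observed 0 are {G1 stuck-at-1, G1 inverted output, G2 stuck-at-1, G2 inverted output, G3 stuck-at-0, G3 inverted output, G4 stuck-at-0, G4 inverted output, G5 stuck-at-0, G5 inverted output, G6 stuck-at-0, G6 inverted output}.
Test 2 (a=0, b=0, c=1, d=0): fault-free G1=1, G2=0, G3=0, G4=0, G5=1, G6=0 → 0; observed 1. Eliminates G1 stuck-at-1, G2 stuck-at-1, G2 inverted output, G3 stuck-at-0, G4 stuck-at-0, G5 stuck-at-0, G5 inverted output, G6 stuck-at-0.
Test 3 (a=1, b=0, c=1, d=0): fault-free G1=1, G2=0, G3=0, G4=1, G5=1, G6=1 → 1; observed 0. Eliminates G1 inverted output, G3 inverted output.
Test 4 (a=0, b=0, c=1, d=1): fault-free G1=1, G2=0, G3=0, G4=0, G5=1, G6=0 → 0; observed 0. Eliminates G6 inverted output.
Only G4 inverted output is consistent with every test.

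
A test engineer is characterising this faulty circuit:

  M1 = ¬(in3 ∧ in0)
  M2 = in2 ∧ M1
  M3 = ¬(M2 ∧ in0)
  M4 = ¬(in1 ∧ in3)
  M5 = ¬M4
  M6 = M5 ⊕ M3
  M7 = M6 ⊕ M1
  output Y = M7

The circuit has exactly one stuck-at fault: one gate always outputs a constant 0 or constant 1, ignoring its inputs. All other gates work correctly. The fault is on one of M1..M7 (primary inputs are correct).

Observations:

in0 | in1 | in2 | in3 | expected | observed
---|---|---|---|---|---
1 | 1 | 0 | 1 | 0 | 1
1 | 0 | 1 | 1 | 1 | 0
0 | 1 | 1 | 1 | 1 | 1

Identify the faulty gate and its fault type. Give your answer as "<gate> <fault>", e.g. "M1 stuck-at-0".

Fault-free values for test 1 (in0=1, in1=1, in2=0, in3=1): M1=0, M2=0, M3=1, M4=0, M5=1, M6=0, M7=0, giving Y=0. Observed 1.
Test 1: faults giving observed 1 are {M1 stuck-at-1, M2 stuck-at-1, M3 stuck-at-0, M4 stuck-at-1, M5 stuck-at-0, M6 stuck-at-1, M7 stuck-at-1}.
Test 2 (in0=1, in1=0, in2=1, in3=1): fault-free M1=0, M2=0, M3=1, M4=1, M5=0, M6=1, M7=1 → 1; observed 0. Eliminates M1 stuck-at-1, M4 stuck-at-1, M5 stuck-at-0, M6 stuck-at-1, M7 stuck-at-1.
Test 3 (in0=0, in1=1, in2=1, in3=1): fault-free M1=1, M2=1, M3=1, M4=0, M5=1, M6=0, M7=1 → 1; observed 1. Eliminates M3 stuck-at-0.
Only M2 stuck-at-1 is consistent with every test.

M2 stuck-at-1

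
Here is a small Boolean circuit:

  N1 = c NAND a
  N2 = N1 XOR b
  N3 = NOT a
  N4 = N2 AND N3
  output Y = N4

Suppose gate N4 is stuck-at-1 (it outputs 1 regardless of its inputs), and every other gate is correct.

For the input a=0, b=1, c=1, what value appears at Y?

1

Propagate with N4 forced: N1=1, N2=0, N3=1, N4=1 [stuck-at-1].
So Y = 1. (Without the fault it would be 0.)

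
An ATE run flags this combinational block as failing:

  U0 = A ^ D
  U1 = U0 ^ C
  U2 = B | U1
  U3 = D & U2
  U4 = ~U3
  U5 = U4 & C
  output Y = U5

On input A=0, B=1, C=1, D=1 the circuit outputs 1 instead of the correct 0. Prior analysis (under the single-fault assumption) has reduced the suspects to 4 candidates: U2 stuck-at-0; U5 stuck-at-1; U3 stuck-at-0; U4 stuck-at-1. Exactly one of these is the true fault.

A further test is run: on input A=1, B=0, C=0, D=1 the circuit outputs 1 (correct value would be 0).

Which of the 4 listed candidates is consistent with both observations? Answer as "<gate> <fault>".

U5 stuck-at-1

Evaluate each candidate on input A=1, B=0, C=0, D=1:
  U2 stuck-at-0: U0=0, U1=0, U2=0 [stuck-at-0], U3=0, U4=1, U5=0 → 0 — eliminated
  U5 stuck-at-1: U0=0, U1=0, U2=0, U3=0, U4=1, U5=1 [stuck-at-1] → 1 — matches
  U3 stuck-at-0: U0=0, U1=0, U2=0, U3=0 [stuck-at-0], U4=1, U5=0 → 0 — eliminated
  U4 stuck-at-1: U0=0, U1=0, U2=0, U3=0, U4=1 [stuck-at-1], U5=0 → 0 — eliminated
Only U5 stuck-at-1 reproduces the observed 1.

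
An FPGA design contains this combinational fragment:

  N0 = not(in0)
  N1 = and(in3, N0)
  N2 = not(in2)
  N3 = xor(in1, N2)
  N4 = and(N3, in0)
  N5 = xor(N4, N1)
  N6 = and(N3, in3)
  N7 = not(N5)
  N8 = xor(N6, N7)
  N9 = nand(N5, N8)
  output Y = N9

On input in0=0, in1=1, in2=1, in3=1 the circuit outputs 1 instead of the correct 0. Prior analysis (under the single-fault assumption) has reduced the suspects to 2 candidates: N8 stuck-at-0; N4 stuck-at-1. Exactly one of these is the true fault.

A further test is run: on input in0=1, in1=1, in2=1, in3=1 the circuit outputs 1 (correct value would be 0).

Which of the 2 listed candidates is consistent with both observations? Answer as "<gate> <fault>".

Evaluate each candidate on input in0=1, in1=1, in2=1, in3=1:
  N8 stuck-at-0: N0=0, N1=0, N2=0, N3=1, N4=1, N5=1, N6=1, N7=0, N8=0 [stuck-at-0], N9=1 → 1 — matches
  N4 stuck-at-1: N0=0, N1=0, N2=0, N3=1, N4=1 [stuck-at-1], N5=1, N6=1, N7=0, N8=1, N9=0 → 0 — eliminated
Only N8 stuck-at-0 reproduces the observed 1.

N8 stuck-at-0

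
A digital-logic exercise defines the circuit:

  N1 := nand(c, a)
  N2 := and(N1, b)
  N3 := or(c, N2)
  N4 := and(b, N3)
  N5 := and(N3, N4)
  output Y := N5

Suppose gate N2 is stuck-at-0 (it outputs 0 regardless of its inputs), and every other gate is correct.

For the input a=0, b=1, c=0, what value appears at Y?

0

Propagate with N2 forced: N1=1, N2=0 [stuck-at-0], N3=0, N4=0, N5=0.
So Y = 0. (Without the fault it would be 1.)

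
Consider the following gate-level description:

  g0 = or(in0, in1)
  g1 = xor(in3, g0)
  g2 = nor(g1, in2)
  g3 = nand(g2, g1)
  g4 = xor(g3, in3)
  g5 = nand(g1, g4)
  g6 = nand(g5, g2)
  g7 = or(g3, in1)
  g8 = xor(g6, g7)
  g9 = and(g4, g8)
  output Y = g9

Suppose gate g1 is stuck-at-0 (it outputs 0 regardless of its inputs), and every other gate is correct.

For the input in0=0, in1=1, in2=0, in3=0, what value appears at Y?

1

Propagate with g1 forced: g0=1, g1=0 [stuck-at-0], g2=1, g3=1, g4=1, g5=1, g6=0, g7=1, g8=1, g9=1.
So Y = 1. (Without the fault it would be 0.)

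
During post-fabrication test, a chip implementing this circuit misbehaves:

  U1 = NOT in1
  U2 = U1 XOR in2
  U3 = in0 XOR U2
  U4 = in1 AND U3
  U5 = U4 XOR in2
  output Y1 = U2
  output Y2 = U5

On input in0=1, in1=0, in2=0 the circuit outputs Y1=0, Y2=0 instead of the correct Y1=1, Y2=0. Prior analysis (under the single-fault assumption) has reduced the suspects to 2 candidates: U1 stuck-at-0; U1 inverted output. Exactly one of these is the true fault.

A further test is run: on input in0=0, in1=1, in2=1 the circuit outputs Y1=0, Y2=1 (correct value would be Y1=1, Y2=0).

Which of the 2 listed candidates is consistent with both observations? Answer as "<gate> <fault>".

Evaluate each candidate on input in0=0, in1=1, in2=1:
  U1 stuck-at-0: U1=0 [stuck-at-0], U2=1, U3=1, U4=1, U5=0 → Y1=1, Y2=0 — eliminated
  U1 inverted output: U1=1 [inverted output], U2=0, U3=0, U4=0, U5=1 → Y1=0, Y2=1 — matches
Only U1 inverted output reproduces the observed Y1=0, Y2=1.

U1 inverted output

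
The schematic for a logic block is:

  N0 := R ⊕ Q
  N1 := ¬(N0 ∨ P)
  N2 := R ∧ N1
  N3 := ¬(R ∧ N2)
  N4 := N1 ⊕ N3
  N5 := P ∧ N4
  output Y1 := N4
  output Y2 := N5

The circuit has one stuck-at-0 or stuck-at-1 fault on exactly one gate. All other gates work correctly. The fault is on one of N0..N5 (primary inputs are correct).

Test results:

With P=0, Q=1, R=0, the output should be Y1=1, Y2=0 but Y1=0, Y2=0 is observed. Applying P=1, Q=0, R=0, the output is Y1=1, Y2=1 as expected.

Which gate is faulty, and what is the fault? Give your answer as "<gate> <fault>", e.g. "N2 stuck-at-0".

Fault-free values for test 1 (P=0, Q=1, R=0): N0=1, N1=0, N2=0, N3=1, N4=1, N5=0, giving Y1=1, Y2=0. Observed Y1=0, Y2=0.
Test 1: faults giving observed Y1=0, Y2=0 are {N0 stuck-at-0, N1 stuck-at-1, N3 stuck-at-0, N4 stuck-at-0}.
Test 2 (P=1, Q=0, R=0): fault-free N0=0, N1=0, N2=0, N3=1, N4=1, N5=1 → Y1=1, Y2=1; observed Y1=1, Y2=1. Eliminates N1 stuck-at-1, N3 stuck-at-0, N4 stuck-at-0.
Only N0 stuck-at-0 is consistent with every test.

N0 stuck-at-0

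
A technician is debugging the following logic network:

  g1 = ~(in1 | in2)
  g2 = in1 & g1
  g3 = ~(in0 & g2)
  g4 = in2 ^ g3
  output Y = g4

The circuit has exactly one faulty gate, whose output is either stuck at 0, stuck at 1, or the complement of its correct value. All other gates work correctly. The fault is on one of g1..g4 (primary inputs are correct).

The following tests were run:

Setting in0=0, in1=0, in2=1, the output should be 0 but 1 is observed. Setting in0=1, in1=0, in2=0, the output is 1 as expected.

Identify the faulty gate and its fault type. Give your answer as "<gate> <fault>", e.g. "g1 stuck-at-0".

Fault-free values for test 1 (in0=0, in1=0, in2=1): g1=0, g2=0, g3=1, g4=0, giving Y=0. Observed 1.
Test 1: faults giving observed 1 are {g3 stuck-at-0, g3 inverted output, g4 stuck-at-1, g4 inverted output}.
Test 2 (in0=1, in1=0, in2=0): fault-free g1=1, g2=0, g3=1, g4=1 → 1; observed 1. Eliminates g3 stuck-at-0, g3 inverted output, g4 inverted output.
Only g4 stuck-at-1 is consistent with every test.

g4 stuck-at-1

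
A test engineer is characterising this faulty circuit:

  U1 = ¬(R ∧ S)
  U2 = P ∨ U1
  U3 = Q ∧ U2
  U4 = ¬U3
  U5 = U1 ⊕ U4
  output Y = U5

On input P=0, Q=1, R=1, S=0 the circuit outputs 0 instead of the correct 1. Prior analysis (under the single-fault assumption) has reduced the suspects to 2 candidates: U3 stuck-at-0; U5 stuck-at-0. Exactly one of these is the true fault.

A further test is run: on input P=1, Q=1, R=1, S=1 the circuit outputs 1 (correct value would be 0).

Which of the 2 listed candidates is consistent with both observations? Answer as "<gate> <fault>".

Evaluate each candidate on input P=1, Q=1, R=1, S=1:
  U3 stuck-at-0: U1=0, U2=1, U3=0 [stuck-at-0], U4=1, U5=1 → 1 — matches
  U5 stuck-at-0: U1=0, U2=1, U3=1, U4=0, U5=0 [stuck-at-0] → 0 — eliminated
Only U3 stuck-at-0 reproduces the observed 1.

U3 stuck-at-0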